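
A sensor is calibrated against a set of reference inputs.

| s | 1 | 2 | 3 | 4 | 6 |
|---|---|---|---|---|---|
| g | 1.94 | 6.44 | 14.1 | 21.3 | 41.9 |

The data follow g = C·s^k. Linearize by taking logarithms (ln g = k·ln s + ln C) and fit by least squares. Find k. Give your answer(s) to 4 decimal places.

With ln gᵢ as the transformed response and ln sᵢ as the regressor:
Σln s = 4.9698, Σ(ln s)² = 6.8196, Σln g = 11.9654, Σln s·ln g = 15.1311.
Normal system: [[6.8196, 4.9698]; [4.9698, 5]]·[k, ln C]ᵀ = [15.1311, 11.9654]ᵀ.
Solving (det = 9.3990): k = 1.72251, ln C = 0.68097.

k = 1.7225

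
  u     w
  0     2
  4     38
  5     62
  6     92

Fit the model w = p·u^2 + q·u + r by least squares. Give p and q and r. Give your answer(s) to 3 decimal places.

Setting ∂/∂p … = 0 gives: 2177·p + 405·q + 77·r = 5470;  405·p + 77·q + 15·r = 1014;  77·p + 15·q + 4·r = 194.
(Σu^2·u^2 = 2177, Σu^2·u = 405, Σu^2 = 77, Σu·u = 77, Σu = 15, Σ1 = 4, Σu^2·w = 5470, Σu·w = 1014, Σw = 194.)
Row-reducing yields p = 3, q = -3, r = 2.

p = 3.000, q = -3.000, r = 2.000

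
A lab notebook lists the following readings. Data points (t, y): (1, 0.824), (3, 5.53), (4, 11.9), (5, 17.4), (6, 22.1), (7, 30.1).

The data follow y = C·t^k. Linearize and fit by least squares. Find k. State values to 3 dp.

k = 1.867

With ln yᵢ as the transformed response and ln tᵢ as the regressor:
Sums: Σln t = 7.8320, Σ(ln t)² = 12.7160, Σln y = 13.3497, Σln t·ln y = 22.0808.
Normal system: [[12.7160, 7.8320]; [7.8320, 6]]·[k, ln C]ᵀ = [22.0808, 13.3497]ᵀ.
Slope k = (n·Σln t·ln y − Σln t·Σln y)/(n·Σ(ln t)² − (Σln t)²) = (6·22.0808 − 7.8320·13.3497)/14.9557 = 1.86749; ln C = (Σln y − k·Σln t)/n = -0.21275.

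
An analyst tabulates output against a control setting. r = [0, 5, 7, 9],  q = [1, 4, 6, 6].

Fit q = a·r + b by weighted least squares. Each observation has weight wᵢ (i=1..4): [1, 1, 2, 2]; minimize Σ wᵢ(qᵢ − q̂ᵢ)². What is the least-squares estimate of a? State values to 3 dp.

Setting ∂/∂a … = 0 gives: 285·a + 37·b = 212;  37·a + 6·b = 29.
(Σwᵢ·r·r = 285, Σwᵢ·r = 37, Σwᵢ·1 = 6, Σwᵢ·r·q = 212, Σwᵢ·q = 29.)
Eliminating b: 6·(row 1) − 37·(row 2) gives 341·a = 6·212 − 37·29 = 199, so a = 199/341.
Then b = (29 − 37·(199/341))/6 = 421/341.

a = 0.584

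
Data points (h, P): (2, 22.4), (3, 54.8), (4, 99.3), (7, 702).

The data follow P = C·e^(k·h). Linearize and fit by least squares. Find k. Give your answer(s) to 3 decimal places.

k = 0.674

With ln Pᵢ as the transformed response and hᵢ as the regressor:
Over the data: Σh = 16.0000, Σ(h)² = 78.0000, Σln P = 18.2648, Σh·ln P = 82.4993.
Normal system: [[78.0000, 16.0000]; [16.0000, 4]]·[k, ln C]ᵀ = [82.4993, 18.2648]ᵀ.
Slope k = (n·Σh·ln P − Σh·Σln P)/(n·Σ(h)² − (Σh)²) = (4·82.4993 − 16.0000·18.2648)/56.0000 = 0.67428; ln C = (Σln P − k·Σh)/n = 1.86907.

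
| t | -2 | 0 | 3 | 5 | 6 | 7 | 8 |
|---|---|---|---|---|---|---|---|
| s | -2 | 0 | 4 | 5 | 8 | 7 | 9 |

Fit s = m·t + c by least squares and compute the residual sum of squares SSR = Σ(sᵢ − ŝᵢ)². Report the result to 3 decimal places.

MᵀM·[m, c]ᵀ = Mᵀs reads: 187·m + 27·c = 210;  27·m + 7·c = 31.
(Σt·t = 187, Σt = 27, Σ1 = 7, Σt·s = 210, Σs = 31.)
Determinant 187·7 − 27² = 580.
m = (210·7 − 27·31)/580 = 633/580; c = (187·31 − 27·210)/580 = 127/580.
Residuals: -21/580, -127/580, 147/290, -98/145, 143/116, -249/290, 1/20; SSR = 1753/580.

SSR = 3.022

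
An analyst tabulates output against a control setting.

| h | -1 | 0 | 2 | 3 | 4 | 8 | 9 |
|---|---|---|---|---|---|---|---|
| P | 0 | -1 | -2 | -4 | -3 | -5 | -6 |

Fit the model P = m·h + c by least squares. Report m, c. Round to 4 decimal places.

m = -0.5483, c = -1.0417

XᵀX·[m, c]ᵀ = XᵀP reads: 175·m + 25·c = -122;  25·m + 7·c = -21.
(Σh·h = 175, Σh = 25, Σ1 = 7, Σh·P = -122, ΣP = -21.)
Eliminating c: 7·(row 1) − 25·(row 2) gives 600·m = 7·(-122) − 25·(-21) = -329, so m = -329/600.
Then c = ((-21) − 25·(-329/600))/7 = -25/24.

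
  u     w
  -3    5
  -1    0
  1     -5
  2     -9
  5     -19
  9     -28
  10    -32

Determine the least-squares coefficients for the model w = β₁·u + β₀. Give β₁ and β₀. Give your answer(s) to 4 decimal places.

β₁ = -2.8595, β₀ = -3.1758

MᵀM·[β₁, β₀]ᵀ = Mᵀw reads: 221·β₁ + 23·β₀ = -705;  23·β₁ + 7·β₀ = -88.
det = 221·7 − 23² = 1018.
β₁ = ((-705)·7 − 23·(-88))/1018 = -2911/1018; β₀ = (221·(-88) − 23·(-705))/1018 = -3233/1018.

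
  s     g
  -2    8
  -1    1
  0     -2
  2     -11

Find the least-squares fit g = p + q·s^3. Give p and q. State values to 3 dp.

AᵀA·[p, q]ᵀ = Aᵀg reads: 4·p + (-1)·q = -4;  (-1)·p + 129·q = -153.
(Σ1 = 4, Σs^3 = -1, Σs^3·s^3 = 129, Σg = -4, Σs^3·g = -153.)
det = 4·129 − (-1)² = 515.
p = ((-4)·129 − (-1)·(-153))/515 = -669/515; q = (4·(-153) − (-1)·(-4))/515 = -616/515.

p = -1.299, q = -1.196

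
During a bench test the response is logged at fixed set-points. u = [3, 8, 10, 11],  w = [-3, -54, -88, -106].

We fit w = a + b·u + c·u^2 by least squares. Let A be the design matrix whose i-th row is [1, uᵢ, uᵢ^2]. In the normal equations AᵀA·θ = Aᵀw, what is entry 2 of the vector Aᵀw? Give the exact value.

-2487

Entry 2 ↔ basis u, so (Aᵀw)_{2} = Σᵢ (u)·wᵢ = (3)·(-3) + (8)·(-54) + (10)·(-88) + (11)·(-106) = -2487.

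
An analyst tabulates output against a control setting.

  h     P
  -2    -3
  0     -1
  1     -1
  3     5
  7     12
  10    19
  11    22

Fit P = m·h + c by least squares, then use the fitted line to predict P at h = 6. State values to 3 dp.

The normal system XᵀX·[m, c]ᵀ = XᵀP is [[284, 30]; [30, 7]]·[m, c]ᵀ = [536, 53]ᵀ.
Δ = 284·7 − 30² = 1088.
m = (536·7 − 30·53)/1088 = 1081/544; c = (284·53 − 30·536)/1088 = -257/272.
At h = 6: P̂ = (1081/544)·(6) + (-257/272)·(1) = 1493/136.

P̂ = 10.978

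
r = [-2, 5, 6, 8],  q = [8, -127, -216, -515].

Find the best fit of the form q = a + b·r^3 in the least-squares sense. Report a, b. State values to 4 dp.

a = -0.1940, b = -1.0050

Compute the Gram sums: Σ1 = 4, Σr^3 = 845, Σr^3·r^3 = 324489.
Right-hand side: Σq = -850, Σr^3·q = -326275.
So AᵀA·[a, b]ᵀ = Aᵀq: [[4, 845]; [845, 324489]]·[a, b]ᵀ = [-850, -326275]ᵀ.
Eliminating b: 324489·(row 1) − 845·(row 2) gives 583931·a = 324489·(-850) − 845·(-326275) = -113275, so a = -113275/583931.
Then b = ((-326275) − 845·(-113275/583931))/324489 = -586850/583931.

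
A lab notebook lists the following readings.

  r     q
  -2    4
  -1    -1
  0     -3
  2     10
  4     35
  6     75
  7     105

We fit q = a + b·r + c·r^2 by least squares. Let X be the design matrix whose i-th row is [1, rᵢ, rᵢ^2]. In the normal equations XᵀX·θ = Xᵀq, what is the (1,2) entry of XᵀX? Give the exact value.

16

Row 1 ↔ basis 1, column 2 ↔ basis r, so (XᵀX)_{1,2} = Σᵢ r = (1)·(-2) + (1)·(-1) + (1)·(0) + (1)·(2) + (1)·(4) + (1)·(6) + (1)·(7) = 16.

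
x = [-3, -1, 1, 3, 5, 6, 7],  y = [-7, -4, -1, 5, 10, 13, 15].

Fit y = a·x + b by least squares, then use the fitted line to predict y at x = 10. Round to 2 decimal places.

ŷ = 21.49

AᵀA·[a, b]ᵀ = Aᵀy reads: 130·a + 18·b = 272;  18·a + 7·b = 31.
(Σx·x = 130, Σx = 18, Σ1 = 7, Σx·y = 272, Σy = 31.)
det = 130·7 − 18² = 586.
a = (272·7 − 18·31)/586 = 673/293; b = (130·31 − 18·272)/586 = -433/293.
At x = 10: ŷ = (673/293)·(10) + (-433/293)·(1) = 6297/293.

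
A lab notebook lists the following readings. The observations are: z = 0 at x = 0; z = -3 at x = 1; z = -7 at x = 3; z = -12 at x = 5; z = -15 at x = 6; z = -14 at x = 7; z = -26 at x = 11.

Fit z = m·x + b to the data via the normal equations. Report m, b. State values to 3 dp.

The normal system AᵀA·[m, b]ᵀ = Aᵀz is [[241, 33]; [33, 7]]·[m, b]ᵀ = [-558, -77]ᵀ.
Eliminating b: 7·(row 1) − 33·(row 2) gives 598·m = 7·(-558) − 33·(-77) = -1365, so m = -105/46.
Then b = ((-77) − 33·(-105/46))/7 = -11/46.

m = -2.283, b = -0.239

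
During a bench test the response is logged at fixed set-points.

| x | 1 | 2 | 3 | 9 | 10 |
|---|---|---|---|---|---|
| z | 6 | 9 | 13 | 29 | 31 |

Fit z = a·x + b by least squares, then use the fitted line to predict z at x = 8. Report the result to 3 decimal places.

ẑ = 25.914

Forming MᵀM = [[195, 25]; [25, 5]] and Mᵀz = [634, 88]ᵀ gives MᵀM·[a, b]ᵀ = Mᵀz.
det = 195·5 − 25² = 350.
a = (634·5 − 25·88)/350 = 97/35; b = (195·88 − 25·634)/350 = 131/35.
At x = 8: ẑ = (97/35)·(8) + (131/35)·(1) = 907/35.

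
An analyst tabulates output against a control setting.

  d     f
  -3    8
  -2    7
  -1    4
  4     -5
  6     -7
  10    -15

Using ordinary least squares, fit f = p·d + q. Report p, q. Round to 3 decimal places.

The normal system XᵀX·[p, q]ᵀ = Xᵀf is [[166, 14]; [14, 6]]·[p, q]ᵀ = [-254, -8]ᵀ.
Determinant 166·6 − 14² = 800.
p = ((-254)·6 − 14·(-8))/800 = -353/200; q = (166·(-8) − 14·(-254))/800 = 557/200.

p = -1.765, q = 2.785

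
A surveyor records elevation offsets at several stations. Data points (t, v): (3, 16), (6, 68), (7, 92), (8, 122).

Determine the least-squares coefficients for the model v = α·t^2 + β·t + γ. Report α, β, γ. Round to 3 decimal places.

With design matrix X, XᵀX = [[7874, 1098, 158]; [1098, 158, 24]; [158, 24, 4]] and Xᵀv = [14908, 2076, 298]ᵀ.
Solving the 3×3 system (Gaussian elimination) gives α = 359/181, β = -123/181, γ = 42/181.

α = 1.983, β = -0.680, γ = 0.232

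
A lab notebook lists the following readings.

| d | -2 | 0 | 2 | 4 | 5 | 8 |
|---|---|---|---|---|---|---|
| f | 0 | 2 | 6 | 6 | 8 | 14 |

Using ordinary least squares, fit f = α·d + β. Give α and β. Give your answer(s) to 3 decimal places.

Forming MᵀM = [[113, 17]; [17, 6]] and Mᵀf = [188, 36]ᵀ gives MᵀM·[α, β]ᵀ = Mᵀf.
Δ = 113·6 − 17² = 389.
α = (188·6 − 17·36)/389 = 516/389; β = (113·36 − 17·188)/389 = 872/389.

α = 1.326, β = 2.242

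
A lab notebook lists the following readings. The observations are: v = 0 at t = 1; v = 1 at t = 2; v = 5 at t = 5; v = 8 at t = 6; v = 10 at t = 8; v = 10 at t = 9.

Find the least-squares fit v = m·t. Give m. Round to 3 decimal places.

m = 1.161

With design matrix A, AᵀA = [[211]] and Aᵀv = [245]ᵀ.
Hence m = 245 / 211 ≈ 1.16114.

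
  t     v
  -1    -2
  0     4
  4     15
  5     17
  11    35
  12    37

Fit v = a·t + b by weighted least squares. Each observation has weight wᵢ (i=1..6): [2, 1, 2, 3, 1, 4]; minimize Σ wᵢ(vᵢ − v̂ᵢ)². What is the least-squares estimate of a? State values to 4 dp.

Compute the Gram sums: Σwᵢ·t·t = 806, Σwᵢ·t = 80, Σwᵢ·1 = 13.
And Σwᵢ·t·v = 2540, Σwᵢ·v = 264.
det = 806·13 − 80² = 4078.
a = (2540·13 − 80·264)/4078 = 5950/2039; b = (806·264 − 80·2540)/4078 = 4792/2039.

a = 2.9181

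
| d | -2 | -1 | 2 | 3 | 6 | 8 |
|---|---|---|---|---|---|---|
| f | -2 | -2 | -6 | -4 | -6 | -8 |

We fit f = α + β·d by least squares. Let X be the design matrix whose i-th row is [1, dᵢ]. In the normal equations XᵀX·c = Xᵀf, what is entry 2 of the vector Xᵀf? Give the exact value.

-118

Entry 2 ↔ basis d, so (Xᵀf)_{2} = Σᵢ (d)·fᵢ = (-2)·(-2) + (-1)·(-2) + (2)·(-6) + (3)·(-4) + (6)·(-6) + (8)·(-8) = -118.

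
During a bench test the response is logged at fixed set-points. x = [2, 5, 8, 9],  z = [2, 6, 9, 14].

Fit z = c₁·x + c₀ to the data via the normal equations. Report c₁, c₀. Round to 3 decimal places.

c₁ = 1.533, c₀ = -1.450

Entries of MᵀM: Σx·x = 174, Σx = 24, Σ1 = 4.
And Σx·z = 232, Σz = 31.
MᵀM·[c₁, c₀]ᵀ = Mᵀz becomes [[174, 24]; [24, 4]]·[c₁, c₀]ᵀ = [232, 31]ᵀ.
Δ = 174·4 − 24² = 120.
c₁ = (232·4 − 24·31)/120 = 23/15; c₀ = (174·31 − 24·232)/120 = -29/20.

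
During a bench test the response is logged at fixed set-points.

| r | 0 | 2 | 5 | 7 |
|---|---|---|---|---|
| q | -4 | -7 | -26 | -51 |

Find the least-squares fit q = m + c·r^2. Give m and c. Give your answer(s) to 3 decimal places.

XᵀX·[m, c]ᵀ = Xᵀq reads: 4·m + 78·c = -88;  78·m + 3042·c = -3177.
Determinant 4·3042 − 78² = 6084.
m = ((-88)·3042 − 78·(-3177))/6084 = -85/26; c = (4·(-3177) − 78·(-88))/6084 = -487/507.

m = -3.269, c = -0.961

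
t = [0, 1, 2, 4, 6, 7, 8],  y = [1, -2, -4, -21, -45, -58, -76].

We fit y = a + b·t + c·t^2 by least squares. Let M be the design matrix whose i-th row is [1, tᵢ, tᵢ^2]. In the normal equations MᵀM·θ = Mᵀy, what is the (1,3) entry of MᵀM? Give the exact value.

Row 1 ↔ basis 1, column 3 ↔ basis t^2, so (MᵀM)_{1,3} = Σᵢ t^2 = (1)·(0) + (1)·(1) + (1)·(4) + (1)·(16) + (1)·(36) + (1)·(49) + (1)·(64) = 170.

170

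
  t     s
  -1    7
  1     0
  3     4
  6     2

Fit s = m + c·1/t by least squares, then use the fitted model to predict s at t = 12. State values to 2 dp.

ŝ = 3.39

With design matrix A, AᵀA = [[4, 1/2]; [1/2, 77/36]] and Aᵀs = [13, -16/3]ᵀ.
Eliminating c: (77/36)·(row 1) − (1/2)·(row 2) gives (299/36)·m = (77/36)·13 − (1/2)·(-16/3) = 1097/36, so m = 1097/299.
Then c = ((-16/3) − (1/2)·(1097/299))/(77/36) = -1002/299.
At t = 12: ŝ = (1097/299)·(1) + (-1002/299)·(1/12) = 2027/598.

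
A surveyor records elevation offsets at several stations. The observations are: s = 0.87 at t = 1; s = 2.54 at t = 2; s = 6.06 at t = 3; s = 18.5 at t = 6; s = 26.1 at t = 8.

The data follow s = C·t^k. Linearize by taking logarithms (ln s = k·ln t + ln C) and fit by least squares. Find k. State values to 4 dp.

k = 1.6733

Taking logs, ln s = k·ln t + ln C, so regress ln s on ln t.
Σln t = 5.6630, Σ(ln t)² = 9.2219, Σln s = 8.7743, Σln t·ln s = 14.6365.
Equations: 9.2219·k + 5.6630·ln C = 14.6365;  5.6630·k + 5·ln C = 8.7743.
Slope k = (n·Σln t·ln s − Σln t·Σln s)/(n·Σ(ln t)² − (Σln t)²) = (5·14.6365 − 5.6630·8.7743)/14.0403 = 1.67330; ln C = (Σln s − k·Σln t)/n = -0.14031.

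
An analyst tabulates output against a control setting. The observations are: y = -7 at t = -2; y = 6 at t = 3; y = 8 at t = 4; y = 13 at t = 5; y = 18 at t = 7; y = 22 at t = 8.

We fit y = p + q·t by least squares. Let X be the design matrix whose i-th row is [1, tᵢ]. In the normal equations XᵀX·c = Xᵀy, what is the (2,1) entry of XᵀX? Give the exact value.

Row 2 ↔ basis t, column 1 ↔ basis 1, so (XᵀX)_{2,1} = Σᵢ t = (-2)·(1) + (3)·(1) + (4)·(1) + (5)·(1) + (7)·(1) + (8)·(1) = 25.

25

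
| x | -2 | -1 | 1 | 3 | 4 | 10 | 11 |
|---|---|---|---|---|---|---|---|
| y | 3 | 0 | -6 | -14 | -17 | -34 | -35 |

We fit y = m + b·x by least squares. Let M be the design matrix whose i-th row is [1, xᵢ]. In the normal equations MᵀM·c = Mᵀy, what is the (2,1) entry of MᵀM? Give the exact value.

26

Row 2 ↔ basis x, column 1 ↔ basis 1, so (MᵀM)_{2,1} = Σᵢ x = (-2)·(1) + (-1)·(1) + (1)·(1) + (3)·(1) + (4)·(1) + (10)·(1) + (11)·(1) = 26.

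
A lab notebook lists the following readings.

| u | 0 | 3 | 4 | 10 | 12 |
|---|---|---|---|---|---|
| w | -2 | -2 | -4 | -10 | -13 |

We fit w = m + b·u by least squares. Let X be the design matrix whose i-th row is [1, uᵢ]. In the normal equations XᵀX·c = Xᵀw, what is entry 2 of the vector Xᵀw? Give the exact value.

-278

Entry 2 ↔ basis u, so (Xᵀw)_{2} = Σᵢ (u)·wᵢ = (0)·(-2) + (3)·(-2) + (4)·(-4) + (10)·(-10) + (12)·(-13) = -278.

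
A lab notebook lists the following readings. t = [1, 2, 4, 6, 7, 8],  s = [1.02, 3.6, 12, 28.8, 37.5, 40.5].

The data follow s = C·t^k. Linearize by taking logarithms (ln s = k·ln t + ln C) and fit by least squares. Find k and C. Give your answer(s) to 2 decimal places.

k = 1.82, C = 1.02

Let Y = ln s. Fitting Y = k·ln t + ln C by least squares:
Over the data: Σln t = 7.8966, Σ(ln t)² = 13.7233, Σln s = 14.4717, Σln t·ln s = 25.1030.
Normal system: [[13.7233, 7.8966]; [7.8966, 6]]·[k, ln C]ᵀ = [25.1030, 14.4717]ᵀ.
Δ = 13.7233·6 − (7.8966)² = 19.9843; k = (25.1030·6 − 7.8966·14.4717)/19.9843 = 1.81850, ln C = (13.7233·14.4717 − 7.8966·25.1030)/19.9843 = 0.01863, so C = exp(0.01863) = 1.01880.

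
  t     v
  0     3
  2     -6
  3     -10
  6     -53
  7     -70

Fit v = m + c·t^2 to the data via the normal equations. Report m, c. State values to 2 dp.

The normal equations are: 5·m + 98·c = -136;  98·m + 3794·c = -5452.
Δ = 5·3794 − 98² = 9366.
m = ((-136)·3794 − 98·(-5452))/9366 = 436/223; c = (5·(-5452) − 98·(-136))/9366 = -2322/1561.

m = 1.96, c = -1.49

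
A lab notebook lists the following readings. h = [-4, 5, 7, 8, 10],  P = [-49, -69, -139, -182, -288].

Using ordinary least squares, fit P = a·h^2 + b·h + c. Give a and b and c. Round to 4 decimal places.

Entries of MᵀM: Σh^2·h^2 = 17378, Σh^2·h = 1916, Σh^2 = 254, Σh·h = 254, Σh = 26, Σ1 = 5.
Moment sums: Σh^2·P = -49768, Σh·P = -5458, ΣP = -727.
Solving the 3×3 system (Gaussian elimination) gives a = -73119/24631, b = 18514/24631, c = 36825/24631.

a = -2.9686, b = 0.7517, c = 1.4951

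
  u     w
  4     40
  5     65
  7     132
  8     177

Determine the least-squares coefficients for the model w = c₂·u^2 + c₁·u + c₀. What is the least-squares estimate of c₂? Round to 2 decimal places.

AᵀA·[c₂, c₁, c₀]ᵀ = Aᵀw reads: 7378·c₂ + 1044·c₁ + 154·c₀ = 20061;  1044·c₂ + 154·c₁ + 24·c₀ = 2825;  154·c₂ + 24·c₁ + 4·c₀ = 414.
Row-reducing yields c₂ = 10/3, c₁ = -59/10, c₀ = 317/30.

c₂ = 3.33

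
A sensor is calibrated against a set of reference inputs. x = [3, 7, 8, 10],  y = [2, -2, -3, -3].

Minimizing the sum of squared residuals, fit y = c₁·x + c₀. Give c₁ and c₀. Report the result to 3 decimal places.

Setting ∂/∂c₁ … = 0 gives: 222·c₁ + 28·c₀ = -62;  28·c₁ + 4·c₀ = -6.
Eliminating c₀: 4·(row 1) − 28·(row 2) gives 104·c₁ = 4·(-62) − 28·(-6) = -80, so c₁ = -10/13.
Then c₀ = ((-6) − 28·(-10/13))/4 = 101/26.

c₁ = -0.769, c₀ = 3.885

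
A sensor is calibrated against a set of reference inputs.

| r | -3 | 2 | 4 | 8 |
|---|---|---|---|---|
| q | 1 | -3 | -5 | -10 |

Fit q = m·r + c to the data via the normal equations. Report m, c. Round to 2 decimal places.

The normal system AᵀA·[m, c]ᵀ = Aᵀq is [[93, 11]; [11, 4]]·[m, c]ᵀ = [-109, -17]ᵀ.
det = 93·4 − 11² = 251.
m = ((-109)·4 − 11·(-17))/251 = -249/251; c = (93·(-17) − 11·(-109))/251 = -382/251.

m = -0.99, c = -1.52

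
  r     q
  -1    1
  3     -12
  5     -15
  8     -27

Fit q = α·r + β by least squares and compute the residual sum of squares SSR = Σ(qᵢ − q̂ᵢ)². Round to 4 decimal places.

SSR = 5.9766

The normal system AᵀA·[α, β]ᵀ = Aᵀq is [[99, 15]; [15, 4]]·[α, β]ᵀ = [-328, -53]ᵀ.
Eliminating β: 4·(row 1) − 15·(row 2) gives 171·α = 4·(-328) − 15·(-53) = -517, so α = -517/171.
Then β = ((-53) − 15·(-517/171))/4 = -109/57.
Residuals: -1/9, -58/57, 347/171, -154/171; SSR = 1022/171.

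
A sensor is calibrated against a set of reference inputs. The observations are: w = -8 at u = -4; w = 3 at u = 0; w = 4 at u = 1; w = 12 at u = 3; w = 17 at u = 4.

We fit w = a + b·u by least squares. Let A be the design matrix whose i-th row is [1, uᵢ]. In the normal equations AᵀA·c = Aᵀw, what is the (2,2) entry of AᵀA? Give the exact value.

42

Row 2 ↔ basis u, column 2 ↔ basis u, so (AᵀA)_{2,2} = Σᵢ (u)·(u) = (-4)·(-4) + (0)·(0) + (1)·(1) + (3)·(3) + (4)·(4) = 42.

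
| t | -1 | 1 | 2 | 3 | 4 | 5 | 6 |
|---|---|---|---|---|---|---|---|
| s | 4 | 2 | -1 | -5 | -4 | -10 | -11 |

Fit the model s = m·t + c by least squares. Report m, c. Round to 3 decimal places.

From the data, Σt·t = 92, Σt = 20, Σ1 = 7.
Right-hand side: Σt·s = -151, Σs = -25.
So MᵀM·[m, c]ᵀ = Mᵀs: [[92, 20]; [20, 7]]·[m, c]ᵀ = [-151, -25]ᵀ.
det = 92·7 − 20² = 244.
m = ((-151)·7 − 20·(-25))/244 = -557/244; c = (92·(-25) − 20·(-151))/244 = 180/61.

m = -2.283, c = 2.951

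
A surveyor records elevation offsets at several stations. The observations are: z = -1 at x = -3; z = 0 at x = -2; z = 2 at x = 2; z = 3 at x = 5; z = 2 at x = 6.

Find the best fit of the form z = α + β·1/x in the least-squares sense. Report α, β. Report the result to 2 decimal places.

AᵀA·[α, β]ᵀ = Aᵀz reads: 5·α + (1/30)·β = 6;  (1/30)·α + (611/900)·β = 34/15.
(Σ1 = 5, Σ1/x = 1/30, Σ1/x·1/x = 611/900, Σz = 6, Σ1/x·z = 34/15.)
Determinant 5·(611/900) − (1/30)² = 509/150.
α = (6·(611/900) − (1/30)·(34/15))/(509/150) = 1799/1527; β = (5·(34/15) − (1/30)·6)/(509/150) = 1670/509.

α = 1.18, β = 3.28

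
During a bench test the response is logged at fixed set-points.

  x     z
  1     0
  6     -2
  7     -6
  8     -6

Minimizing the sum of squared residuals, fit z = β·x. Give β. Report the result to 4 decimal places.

β = -0.6800

Sums needed: Σx·x = 150.
Moment sums: Σx·z = -102.
β = (-102)/150 = -0.68.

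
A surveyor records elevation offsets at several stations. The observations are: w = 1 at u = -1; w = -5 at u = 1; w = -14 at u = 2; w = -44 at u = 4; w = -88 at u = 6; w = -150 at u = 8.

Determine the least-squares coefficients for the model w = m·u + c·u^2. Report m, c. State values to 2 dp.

m = -3.03, c = -1.96

Forming MᵀM = [[122, 800]; [800, 5666]] and Mᵀw = [-1938, -13532]ᵀ gives MᵀM·[m, c]ᵀ = Mᵀw.
det = 122·5666 − 800² = 51252.
m = ((-1938)·5666 − 800·(-13532))/51252 = -38777/12813; c = (122·(-13532) − 800·(-1938))/51252 = -25126/12813.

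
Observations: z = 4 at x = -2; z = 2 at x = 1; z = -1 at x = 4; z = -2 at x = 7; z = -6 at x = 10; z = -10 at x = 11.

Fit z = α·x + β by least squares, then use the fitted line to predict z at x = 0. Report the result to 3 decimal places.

ẑ = 2.842

Normal-equation sums: Σx·x = 291, Σx = 31, Σ1 = 6.
Moment sums: Σx·z = -194, Σz = -13.
So MᵀM·[α, β]ᵀ = Mᵀz: [[291, 31]; [31, 6]]·[α, β]ᵀ = [-194, -13]ᵀ.
Determinant 291·6 − 31² = 785.
α = ((-194)·6 − 31·(-13))/785 = -761/785; β = (291·(-13) − 31·(-194))/785 = 2231/785.
At x = 0: ẑ = (-761/785)·(0) + (2231/785)·(1) = 2231/785.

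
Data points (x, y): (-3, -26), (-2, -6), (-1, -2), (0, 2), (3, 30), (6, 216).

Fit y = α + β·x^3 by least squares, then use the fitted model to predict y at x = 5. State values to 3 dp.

ŷ = 125.720

Setting ∂/∂α … = 0 gives: 6·α + 207·β = 214;  207·α + 48179·β = 48218.
(Σ1 = 6, Σx^3 = 207, Σx^3·x^3 = 48179, Σy = 214, Σx^3·y = 48218.)
Eliminating β: 48179·(row 1) − 207·(row 2) gives 246225·α = 48179·214 − 207·48218 = 329180, so α = 65836/49245.
Then β = (48218 − 207·(65836/49245))/48179 = 16334/16415.
At x = 5: ŷ = (65836/49245)·(1) + (16334/16415)·(125) = 6191086/49245.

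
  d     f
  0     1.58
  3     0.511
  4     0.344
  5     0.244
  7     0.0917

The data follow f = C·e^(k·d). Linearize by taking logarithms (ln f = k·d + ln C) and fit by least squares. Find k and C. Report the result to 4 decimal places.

With ln fᵢ as the transformed response and dᵢ as the regressor:
XᵀX = [[99.0000, 19.0000]; [19.0000, 5]], rhs = [-30.0602, -5.0809]ᵀ  (here Σd = 19.0000, Σ(d)² = 99.0000, Σln f = -5.0809, Σd·ln f = -30.0602).
Solving (det = 134.0000): k = -0.40122, ln C = 0.50847, so C = exp(0.50847) = 1.66274.

k = -0.4012, C = 1.6627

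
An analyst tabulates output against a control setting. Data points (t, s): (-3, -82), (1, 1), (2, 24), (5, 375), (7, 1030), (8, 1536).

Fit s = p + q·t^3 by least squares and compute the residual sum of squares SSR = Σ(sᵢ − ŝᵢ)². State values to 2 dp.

SSR = 3.37

Normal-equation sums: Σ1 = 6, Σt^3 = 962, Σt^3·t^3 = 396212.
For Xᵀs: Σs = 2884, Σt^3·s = 1189004.
XᵀX·[p, q]ᵀ = Xᵀs becomes [[6, 962]; [962, 396212]]·[p, q]ᵀ = [2884, 1189004]ᵀ.
det = 6·396212 − 962² = 1451828.
p = (2884·396212 − 962·1189004)/1451828 = -286610/362957; q = (6·1189004 − 962·2884)/1451828 = 1089904/362957.
Residuals: -48456/362957, -440337/362957, 278346/362957, 157485/362957, 295248/362957, -242286/362957; SSR = 1224378/362957.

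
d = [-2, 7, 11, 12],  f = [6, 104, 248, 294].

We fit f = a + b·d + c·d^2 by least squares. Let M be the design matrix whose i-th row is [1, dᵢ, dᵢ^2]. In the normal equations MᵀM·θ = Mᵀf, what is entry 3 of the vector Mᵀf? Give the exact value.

77464

Entry 3 ↔ basis d^2, so (Mᵀf)_{3} = Σᵢ (d^2)·fᵢ = (4)·(6) + (49)·(104) + (121)·(248) + (144)·(294) = 77464.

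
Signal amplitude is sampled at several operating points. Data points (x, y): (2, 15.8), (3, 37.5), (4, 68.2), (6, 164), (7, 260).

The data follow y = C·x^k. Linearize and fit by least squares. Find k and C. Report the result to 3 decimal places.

Taking logs, ln y = k·ln x + ln C, so regress ln y on ln x.
AᵀA = [[10.6062, 6.9157]; [6.9157, 5]], rhs = [31.7067, 21.2673]ᵀ  (here Σln x = 6.9157, Σ(ln x)² = 10.6062, Σln y = 21.2673, Σln x·ln y = 31.7067).
Solving (det = 5.2037): k = 2.20123, ln C = 1.20885, so C = exp(1.20885) = 3.34964.

k = 2.201, C = 3.350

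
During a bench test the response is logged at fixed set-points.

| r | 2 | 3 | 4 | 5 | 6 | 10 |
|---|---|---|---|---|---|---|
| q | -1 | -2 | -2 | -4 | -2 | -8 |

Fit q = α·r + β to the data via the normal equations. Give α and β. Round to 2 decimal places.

With design matrix A, AᵀA = [[190, 30]; [30, 6]] and Aᵀq = [-128, -19]ᵀ.
Eliminating β: 6·(row 1) − 30·(row 2) gives 240·α = 6·(-128) − 30·(-19) = -198, so α = -33/40.
Then β = ((-19) − 30·(-33/40))/6 = 23/24.

α = -0.83, β = 0.96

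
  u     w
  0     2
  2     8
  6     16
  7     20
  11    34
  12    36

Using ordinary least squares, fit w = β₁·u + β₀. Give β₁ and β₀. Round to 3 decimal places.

Setting ∂/∂β₁ … = 0 gives: 354·β₁ + 38·β₀ = 1058;  38·β₁ + 6·β₀ = 116.
(Σu·u = 354, Σu = 38, Σ1 = 6, Σu·w = 1058, Σw = 116.)
Eliminating β₀: 6·(row 1) − 38·(row 2) gives 680·β₁ = 6·1058 − 38·116 = 1940, so β₁ = 97/34.
Then β₀ = (116 − 38·(97/34))/6 = 43/34.

β₁ = 2.853, β₀ = 1.265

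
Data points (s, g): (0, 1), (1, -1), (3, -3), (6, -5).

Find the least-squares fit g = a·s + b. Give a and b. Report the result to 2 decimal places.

Entries of MᵀM: Σs·s = 46, Σs = 10, Σ1 = 4.
Moment sums: Σs·g = -40, Σg = -8.
Normal equations: [[46, 10]; [10, 4]]·[a, b]ᵀ = [-40, -8]ᵀ.
det = 46·4 − 10² = 84.
a = ((-40)·4 − 10·(-8))/84 = -20/21; b = (46·(-8) − 10·(-40))/84 = 8/21.

a = -0.95, b = 0.38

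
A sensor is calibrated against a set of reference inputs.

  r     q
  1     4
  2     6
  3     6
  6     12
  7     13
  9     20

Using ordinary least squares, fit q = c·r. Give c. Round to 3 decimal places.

The normal equations are: 180·c = 377.
(Σr·r = 180, Σr·q = 377.)
c = 377/180 = 2.09444.

c = 2.094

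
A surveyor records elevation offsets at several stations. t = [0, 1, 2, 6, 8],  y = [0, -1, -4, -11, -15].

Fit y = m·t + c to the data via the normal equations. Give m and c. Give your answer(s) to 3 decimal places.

Compute the Gram sums: Σt·t = 105, Σt = 17, Σ1 = 5.
And Σt·y = -195, Σy = -31.
det = 105·5 − 17² = 236.
m = ((-195)·5 − 17·(-31))/236 = -112/59; c = (105·(-31) − 17·(-195))/236 = 15/59.

m = -1.898, c = 0.254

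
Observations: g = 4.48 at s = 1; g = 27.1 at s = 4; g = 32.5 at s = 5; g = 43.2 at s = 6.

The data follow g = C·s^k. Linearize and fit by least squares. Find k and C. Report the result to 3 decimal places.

k = 1.258, C = 4.508

Taking logs, ln g = k·ln s + ln C, so regress ln g on ln s.
AᵀA = [[7.7225, 4.7875]; [4.7875, 4]], rhs = [16.9244, 12.0462]ᵀ  (here Σln s = 4.7875, Σ(ln s)² = 7.7225, Σln g = 12.0462, Σln s·ln g = 16.9244).
Δ = 7.7225·4 − (4.7875)² = 7.9699; k = (16.9244·4 − 4.7875·12.0462)/7.9699 = 1.25804, ln C = (7.7225·12.0462 − 4.7875·16.9244)/7.9699 = 1.50584, so C = exp(1.50584) = 4.50795.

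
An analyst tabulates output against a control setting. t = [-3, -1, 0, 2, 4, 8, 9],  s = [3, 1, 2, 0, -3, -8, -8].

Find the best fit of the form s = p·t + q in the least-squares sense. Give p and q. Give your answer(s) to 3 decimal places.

p = -0.994, q = 0.841

The normal equations are: 175·p + 19·q = -158;  19·p + 7·q = -13.
(Σt·t = 175, Σt = 19, Σ1 = 7, Σt·s = -158, Σs = -13.)
det = 175·7 − 19² = 864.
p = ((-158)·7 − 19·(-13))/864 = -859/864; q = (175·(-13) − 19·(-158))/864 = 727/864.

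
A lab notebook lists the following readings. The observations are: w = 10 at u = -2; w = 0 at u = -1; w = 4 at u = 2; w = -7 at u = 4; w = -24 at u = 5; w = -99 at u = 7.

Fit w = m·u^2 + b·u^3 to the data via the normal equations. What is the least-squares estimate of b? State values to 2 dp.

Normal-equation sums: Σu^2·u^2 = 3315, Σu^2·u^3 = 20955, Σu^3·u^3 = 137499.
For Aᵀw: Σu^2·w = -5507, Σu^3·w = -37453.
Normal equations: [[3315, 20955]; [20955, 137499]]·[m, b]ᵀ = [-5507, -37453]ᵀ.
det = 3315·137499 − 20955² = 16697160.
m = ((-5507)·137499 − 20955·(-37453))/16697160 = 1534479/927620; b = (3315·(-37453) − 20955·(-5507))/16697160 = -291917/556572.

b = -0.52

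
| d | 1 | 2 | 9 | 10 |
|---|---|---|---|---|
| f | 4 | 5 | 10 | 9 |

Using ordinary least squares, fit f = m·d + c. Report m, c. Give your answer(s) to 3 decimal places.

The normal equations are: 186·m + 22·c = 194;  22·m + 4·c = 28.
(Σd·d = 186, Σd = 22, Σ1 = 4, Σd·f = 194, Σf = 28.)
det = 186·4 − 22² = 260.
m = (194·4 − 22·28)/260 = 8/13; c = (186·28 − 22·194)/260 = 47/13.

m = 0.615, c = 3.615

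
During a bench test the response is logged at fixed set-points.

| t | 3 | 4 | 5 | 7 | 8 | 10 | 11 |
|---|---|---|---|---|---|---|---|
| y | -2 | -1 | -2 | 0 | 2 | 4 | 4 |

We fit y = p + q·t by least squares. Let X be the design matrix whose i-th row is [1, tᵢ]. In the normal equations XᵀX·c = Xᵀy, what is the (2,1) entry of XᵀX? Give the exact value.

48

Row 2 ↔ basis t, column 1 ↔ basis 1, so (XᵀX)_{2,1} = Σᵢ t = (3)·(1) + (4)·(1) + (5)·(1) + (7)·(1) + (8)·(1) + (10)·(1) + (11)·(1) = 48.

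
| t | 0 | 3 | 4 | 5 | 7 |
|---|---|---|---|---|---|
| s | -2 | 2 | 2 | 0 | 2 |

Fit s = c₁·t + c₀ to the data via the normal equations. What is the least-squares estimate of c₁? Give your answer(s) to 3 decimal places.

c₁ = 0.478

XᵀX·[c₁, c₀]ᵀ = Xᵀs reads: 99·c₁ + 19·c₀ = 28;  19·c₁ + 5·c₀ = 4.
Δ = 99·5 − 19² = 134.
c₁ = (28·5 − 19·4)/134 = 32/67; c₀ = (99·4 − 19·28)/134 = -68/67.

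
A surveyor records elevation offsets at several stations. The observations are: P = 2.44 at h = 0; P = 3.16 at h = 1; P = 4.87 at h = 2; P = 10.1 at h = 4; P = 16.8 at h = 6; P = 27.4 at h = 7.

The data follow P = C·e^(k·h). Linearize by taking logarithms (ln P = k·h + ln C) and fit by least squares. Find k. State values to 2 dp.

k = 0.34

Linearized form: ln P = k·h + ln C. From the 6 transformed points,
XᵀX = [[106.0000, 20.0000]; [20.0000, 6]], rhs = [53.6690, 12.0701]ᵀ  (here Σh = 20.0000, Σ(h)² = 106.0000, Σln P = 12.0701, Σh·ln P = 53.6690).
Solving (det = 236.0000): k = 0.34157, ln C = 0.87311.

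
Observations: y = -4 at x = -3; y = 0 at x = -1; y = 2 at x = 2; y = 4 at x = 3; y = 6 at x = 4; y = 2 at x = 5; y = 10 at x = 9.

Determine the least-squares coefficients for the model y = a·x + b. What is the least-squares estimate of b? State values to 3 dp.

Normal-equation sums: Σx·x = 145, Σx = 19, Σ1 = 7.
For Mᵀy: Σx·y = 152, Σy = 20.
So MᵀM·[a, b]ᵀ = Mᵀy: [[145, 19]; [19, 7]]·[a, b]ᵀ = [152, 20]ᵀ.
Δ = 145·7 − 19² = 654.
a = (152·7 − 19·20)/654 = 114/109; b = (145·20 − 19·152)/654 = 2/109.

b = 0.018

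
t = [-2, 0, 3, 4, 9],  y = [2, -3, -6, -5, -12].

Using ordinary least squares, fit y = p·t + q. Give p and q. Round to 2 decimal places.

AᵀA·[p, q]ᵀ = Aᵀy reads: 110·p + 14·q = -150;  14·p + 5·q = -24.
Determinant 110·5 − 14² = 354.
p = ((-150)·5 − 14·(-24))/354 = -69/59; q = (110·(-24) − 14·(-150))/354 = -90/59.

p = -1.17, q = -1.53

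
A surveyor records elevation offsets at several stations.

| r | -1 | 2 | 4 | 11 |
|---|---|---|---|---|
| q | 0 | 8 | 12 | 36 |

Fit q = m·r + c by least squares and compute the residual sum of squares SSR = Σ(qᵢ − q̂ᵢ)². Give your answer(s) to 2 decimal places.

SSR = 5.95

Setting ∂/∂m … = 0 gives: 142·m + 16·c = 460;  16·m + 4·c = 56.
Eliminating c: 4·(row 1) − 16·(row 2) gives 312·m = 4·460 − 16·56 = 944, so m = 118/39.
Then c = (56 − 16·(118/39))/4 = 74/39.
Residuals: 44/39, 2/39, -2, 32/39; SSR = 232/39.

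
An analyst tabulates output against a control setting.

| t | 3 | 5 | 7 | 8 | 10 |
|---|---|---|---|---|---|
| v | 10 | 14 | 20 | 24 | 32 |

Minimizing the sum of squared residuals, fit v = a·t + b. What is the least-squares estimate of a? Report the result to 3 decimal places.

a = 3.151

Forming AᵀA = [[247, 33]; [33, 5]] and Aᵀv = [752, 100]ᵀ gives AᵀA·[a, b]ᵀ = Aᵀv.
Eliminating b: 5·(row 1) − 33·(row 2) gives 146·a = 5·752 − 33·100 = 460, so a = 230/73.
Then b = (100 − 33·(230/73))/5 = -58/73.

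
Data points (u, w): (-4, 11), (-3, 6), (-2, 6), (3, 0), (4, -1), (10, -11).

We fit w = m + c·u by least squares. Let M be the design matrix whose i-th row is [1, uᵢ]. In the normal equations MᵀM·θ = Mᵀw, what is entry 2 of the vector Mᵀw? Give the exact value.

Entry 2 ↔ basis u, so (Mᵀw)_{2} = Σᵢ (u)·wᵢ = (-4)·(11) + (-3)·(6) + (-2)·(6) + (3)·(0) + (4)·(-1) + (10)·(-11) = -188.

-188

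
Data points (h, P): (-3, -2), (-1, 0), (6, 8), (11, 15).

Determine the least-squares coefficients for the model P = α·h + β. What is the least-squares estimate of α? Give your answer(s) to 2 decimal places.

α = 1.21

From the data, Σh·h = 167, Σh = 13, Σ1 = 4.
For MᵀP: Σh·P = 219, ΣP = 21.
Δ = 167·4 − 13² = 499.
α = (219·4 − 13·21)/499 = 603/499; β = (167·21 − 13·219)/499 = 660/499.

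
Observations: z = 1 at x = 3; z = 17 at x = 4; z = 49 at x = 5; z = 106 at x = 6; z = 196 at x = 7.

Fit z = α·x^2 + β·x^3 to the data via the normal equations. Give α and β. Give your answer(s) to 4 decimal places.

α = -2.9906, β = 0.9960

With design matrix M, MᵀM = [[4659, 28975]; [28975, 184755]] and Mᵀz = [14926, 97364]ᵀ.
Eliminating β: 184755·(row 1) − 28975·(row 2) gives 21222920·α = 184755·14926 − 28975·97364 = -63468770, so α = -6346877/2122292.
Then β = (97364 − 28975·(-6346877/2122292))/184755 = 10569013/10611460.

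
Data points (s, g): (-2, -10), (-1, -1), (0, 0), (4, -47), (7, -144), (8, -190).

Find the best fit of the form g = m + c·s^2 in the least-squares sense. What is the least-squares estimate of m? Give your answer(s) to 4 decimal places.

Setting ∂/∂m … = 0 gives: 6·m + 134·c = -392;  134·m + 6770·c = -20009.
(Σ1 = 6, Σs^2 = 134, Σs^2·s^2 = 6770, Σg = -392, Σs^2·g = -20009.)
Determinant 6·6770 − 134² = 22664.
m = ((-392)·6770 − 134·(-20009))/22664 = 13683/11332; c = (6·(-20009) − 134·(-392))/22664 = -33763/11332.

m = 1.2075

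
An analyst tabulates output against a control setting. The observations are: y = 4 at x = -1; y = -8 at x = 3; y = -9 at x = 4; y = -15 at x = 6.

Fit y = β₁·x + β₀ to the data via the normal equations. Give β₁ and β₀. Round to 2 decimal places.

β₁ = -2.69, β₀ = 1.08

From the data, Σx·x = 62, Σx = 12, Σ1 = 4.
For Mᵀy: Σx·y = -154, Σy = -28.
So MᵀM·[β₁, β₀]ᵀ = Mᵀy: [[62, 12]; [12, 4]]·[β₁, β₀]ᵀ = [-154, -28]ᵀ.
Δ = 62·4 − 12² = 104.
β₁ = ((-154)·4 − 12·(-28))/104 = -35/13; β₀ = (62·(-28) − 12·(-154))/104 = 14/13.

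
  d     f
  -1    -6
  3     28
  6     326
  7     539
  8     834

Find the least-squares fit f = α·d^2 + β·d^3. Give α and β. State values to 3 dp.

The normal equations are: 7875·α + 57593·β = 91769;  57593·α + 427179·β = 683063.
Δ = 7875·427179 − 57593² = 47080976.
α = (91769·427179 − 57593·683063)/47080976 = -34464427/11770244; β = (7875·683063 − 57593·91769)/47080976 = 23467277/11770244.

α = -2.928, β = 1.994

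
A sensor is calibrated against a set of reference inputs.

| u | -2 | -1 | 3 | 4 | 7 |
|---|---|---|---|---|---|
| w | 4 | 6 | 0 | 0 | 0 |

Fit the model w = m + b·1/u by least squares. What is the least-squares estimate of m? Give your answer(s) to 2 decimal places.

m = 1.25

Entries of XᵀX: Σ1 = 5, Σ1/u = -65/84, Σ1/u·1/u = 10189/7056.
Right-hand side: Σw = 10, Σ1/u·w = -8.
XᵀX·[m, b]ᵀ = Xᵀw becomes [[5, -65/84]; [-65/84, 10189/7056]]·[m, b]ᵀ = [10, -8]ᵀ.
Determinant 5·(10189/7056) − (-65/84)² = 2920/441.
m = (10·(10189/7056) − (-65/84)·(-8))/(2920/441) = 5821/4672; b = (5·(-8) − (-65/84)·10)/(2920/441) = -5691/1168.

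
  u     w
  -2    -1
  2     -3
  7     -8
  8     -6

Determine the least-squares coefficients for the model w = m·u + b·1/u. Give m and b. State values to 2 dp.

Compute the Gram sums: Σu·u = 121, Σu·1/u = 4, Σ1/u·1/u = 1681/3136.
Moment sums: Σu·w = -108, Σ1/u·w = -81/28.
Δ = 121·(1681/3136) − 4² = 153225/3136.
m = ((-108)·(1681/3136) − 4·(-81/28))/(153225/3136) = -1076/1135; b = (121·(-81/28) − 4·(-108))/(153225/3136) = 1904/1135.

m = -0.95, b = 1.68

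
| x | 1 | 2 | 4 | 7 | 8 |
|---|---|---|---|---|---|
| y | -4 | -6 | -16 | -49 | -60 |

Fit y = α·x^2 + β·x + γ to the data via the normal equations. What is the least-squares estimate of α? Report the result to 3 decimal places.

α = -0.957

Compute the Gram sums: Σx^2·x^2 = 6770, Σx^2·x = 928, Σx^2 = 134, Σx·x = 134, Σx = 22, Σ1 = 5.
For Mᵀy: Σx^2·y = -6525, Σx·y = -903, Σy = -135.
Normal equations: [[6770, 928, 134]; [928, 134, 22]; [134, 22, 5]]·[α, β, γ]ᵀ = [-6525, -903, -135]ᵀ.
Row-reducing yields α = -331/346, β = 137/346, γ = -537/173.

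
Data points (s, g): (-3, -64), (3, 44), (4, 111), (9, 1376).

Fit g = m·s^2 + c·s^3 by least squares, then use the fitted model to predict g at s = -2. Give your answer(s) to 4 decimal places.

ĝ = -20.4856

Normal-equation sums: Σs^2·s^2 = 6979, Σs^2·s^3 = 60073, Σs^3·s^3 = 536995.
And Σs^2·g = 113052, Σs^3·g = 1013124.
Δ = 6979·536995 − 60073² = 138922776.
m = (113052·536995 − 60073·1013124)/138922776 = -2125546/1929483; c = (6979·1013124 − 60073·113052)/138922776 = 3878050/1929483.
At s = -2: ĝ = (-2125546/1929483)·(4) + (3878050/1929483)·(-8) = -13175528/643161.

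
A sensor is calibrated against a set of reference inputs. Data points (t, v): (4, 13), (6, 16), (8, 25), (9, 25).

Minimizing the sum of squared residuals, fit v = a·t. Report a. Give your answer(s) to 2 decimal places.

a = 2.91

The normal equations are: 197·a = 573.
(Σt·t = 197, Σt·v = 573.)
Hence a = 573 / 197 ≈ 2.90863.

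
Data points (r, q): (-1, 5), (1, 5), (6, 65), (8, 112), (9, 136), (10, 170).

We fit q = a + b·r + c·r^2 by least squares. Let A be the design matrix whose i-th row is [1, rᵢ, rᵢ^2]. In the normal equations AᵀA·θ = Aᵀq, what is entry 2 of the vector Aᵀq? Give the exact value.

Entry 2 ↔ basis r, so (Aᵀq)_{2} = Σᵢ (r)·qᵢ = (-1)·(5) + (1)·(5) + (6)·(65) + (8)·(112) + (9)·(136) + (10)·(170) = 4210.

4210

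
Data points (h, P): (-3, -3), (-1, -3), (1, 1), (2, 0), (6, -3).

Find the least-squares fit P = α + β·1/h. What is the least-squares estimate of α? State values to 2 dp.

α = -1.74

The normal system XᵀX·[α, β]ᵀ = XᵀP is [[5, 1/3]; [1/3, 43/18]]·[α, β]ᵀ = [-8, 9/2]ᵀ.
Eliminating β: (43/18)·(row 1) − (1/3)·(row 2) gives (71/6)·α = (43/18)·(-8) − (1/3)·(9/2) = -371/18, so α = -371/213.
Then β = ((9/2) − (1/3)·(-371/213))/(43/18) = 151/71.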